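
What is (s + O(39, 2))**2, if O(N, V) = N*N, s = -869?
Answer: 425104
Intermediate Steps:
O(N, V) = N**2
(s + O(39, 2))**2 = (-869 + 39**2)**2 = (-869 + 1521)**2 = 652**2 = 425104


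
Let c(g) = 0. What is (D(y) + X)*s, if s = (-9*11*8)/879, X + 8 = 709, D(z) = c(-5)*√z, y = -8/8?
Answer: -185064/293 ≈ -631.62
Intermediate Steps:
y = -1 (y = -8*⅛ = -1)
D(z) = 0 (D(z) = 0*√z = 0)
X = 701 (X = -8 + 709 = 701)
s = -264/293 (s = -99*8*(1/879) = -792*1/879 = -264/293 ≈ -0.90102)
(D(y) + X)*s = (0 + 701)*(-264/293) = 701*(-264/293) = -185064/293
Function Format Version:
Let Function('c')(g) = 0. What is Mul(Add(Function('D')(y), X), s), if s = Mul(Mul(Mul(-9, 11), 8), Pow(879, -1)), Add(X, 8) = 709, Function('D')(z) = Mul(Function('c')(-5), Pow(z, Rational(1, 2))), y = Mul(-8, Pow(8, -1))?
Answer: Rational(-185064, 293) ≈ -631.62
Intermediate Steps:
y = -1 (y = Mul(-8, Rational(1, 8)) = -1)
Function('D')(z) = 0 (Function('D')(z) = Mul(0, Pow(z, Rational(1, 2))) = 0)
X = 701 (X = Add(-8, 709) = 701)
s = Rational(-264, 293) (s = Mul(Mul(-99, 8), Rational(1, 879)) = Mul(-792, Rational(1, 879)) = Rational(-264, 293) ≈ -0.90102)
Mul(Add(Function('D')(y), X), s) = Mul(Add(0, 701), Rational(-264, 293)) = Mul(701, Rational(-264, 293)) = Rational(-185064, 293)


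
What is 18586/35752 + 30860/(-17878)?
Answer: -192756553/159793564 ≈ -1.2063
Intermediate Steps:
18586/35752 + 30860/(-17878) = 18586*(1/35752) + 30860*(-1/17878) = 9293/17876 - 15430/8939 = -192756553/159793564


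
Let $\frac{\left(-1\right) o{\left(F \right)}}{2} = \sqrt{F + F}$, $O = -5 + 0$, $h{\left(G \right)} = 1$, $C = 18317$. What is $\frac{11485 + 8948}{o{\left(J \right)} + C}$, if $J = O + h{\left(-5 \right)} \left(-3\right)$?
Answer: $\frac{374271261}{335512553} + \frac{163464 i}{335512553} \approx 1.1155 + 0.00048721 i$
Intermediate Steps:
$O = -5$
$J = -8$ ($J = -5 + 1 \left(-3\right) = -5 - 3 = -8$)
$o{\left(F \right)} = - 2 \sqrt{2} \sqrt{F}$ ($o{\left(F \right)} = - 2 \sqrt{F + F} = - 2 \sqrt{2 F} = - 2 \sqrt{2} \sqrt{F}$)
$\frac{11485 + 8948}{o{\left(J \right)} + C} = \frac{11485 + 8948}{- 2 \sqrt{2} \sqrt{-8} + 18317} = \frac{20433}{- 2 \sqrt{2} \cdot 2 i \sqrt{2} + 18317} = \frac{20433}{- 8 i + 18317} = \frac{20433}{18317 - 8 i} = 20433 \frac{18317 + 8 i}{335512553} = \frac{20433 \left(18317 + 8 i\right)}{335512553}$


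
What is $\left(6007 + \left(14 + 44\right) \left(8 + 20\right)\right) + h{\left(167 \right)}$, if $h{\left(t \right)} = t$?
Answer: $7798$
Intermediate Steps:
$\left(6007 + \left(14 + 44\right) \left(8 + 20\right)\right) + h{\left(167 \right)} = \left(6007 + \left(14 + 44\right) \left(8 + 20\right)\right) + 167 = \left(6007 + 58 \cdot 28\right) + 167 = \left(6007 + 1624\right) + 167 = 7631 + 167 = 7798$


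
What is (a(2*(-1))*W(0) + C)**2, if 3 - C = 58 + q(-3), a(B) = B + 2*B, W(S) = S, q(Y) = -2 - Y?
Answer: 3136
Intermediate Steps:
a(B) = 3*B
C = -56 (C = 3 - (58 + (-2 - 1*(-3))) = 3 - (58 + (-2 + 3)) = 3 - (58 + 1) = 3 - 1*59 = 3 - 59 = -56)
(a(2*(-1))*W(0) + C)**2 = ((3*(2*(-1)))*0 - 56)**2 = ((3*(-2))*0 - 56)**2 = (-6*0 - 56)**2 = (0 - 56)**2 = (-56)**2 = 3136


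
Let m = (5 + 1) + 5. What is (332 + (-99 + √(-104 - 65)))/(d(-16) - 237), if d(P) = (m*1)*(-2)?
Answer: -233/259 - 13*I/259 ≈ -0.89961 - 0.050193*I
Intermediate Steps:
m = 11 (m = 6 + 5 = 11)
d(P) = -22 (d(P) = (11*1)*(-2) = 11*(-2) = -22)
(332 + (-99 + √(-104 - 65)))/(d(-16) - 237) = (332 + (-99 + √(-104 - 65)))/(-22 - 237) = (332 + (-99 + √(-169)))/(-259) = (332 + (-99 + 13*I))*(-1/259) = (233 + 13*I)*(-1/259) = -233/259 - 13*I/259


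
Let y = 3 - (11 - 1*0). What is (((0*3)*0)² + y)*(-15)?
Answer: 120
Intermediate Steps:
y = -8 (y = 3 - (11 + 0) = 3 - 1*11 = 3 - 11 = -8)
(((0*3)*0)² + y)*(-15) = (((0*3)*0)² - 8)*(-15) = ((0*0)² - 8)*(-15) = (0² - 8)*(-15) = (0 - 8)*(-15) = -8*(-15) = 120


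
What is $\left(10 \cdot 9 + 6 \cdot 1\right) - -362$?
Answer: $458$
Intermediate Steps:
$\left(10 \cdot 9 + 6 \cdot 1\right) - -362 = \left(90 + 6\right) + 362 = 96 + 362 = 458$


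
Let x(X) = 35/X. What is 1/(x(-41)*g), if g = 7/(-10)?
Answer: 82/49 ≈ 1.6735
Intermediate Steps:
g = -7/10 (g = 7*(-⅒) = -7/10 ≈ -0.70000)
1/(x(-41)*g) = 1/((35/(-41))*(-7/10)) = 1/((35*(-1/41))*(-7/10)) = 1/(-35/41*(-7/10)) = 1/(49/82) = 82/49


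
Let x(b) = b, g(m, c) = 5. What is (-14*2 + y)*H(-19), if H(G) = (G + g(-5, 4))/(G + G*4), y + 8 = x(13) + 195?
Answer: 2408/95 ≈ 25.347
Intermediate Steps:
y = 200 (y = -8 + (13 + 195) = -8 + 208 = 200)
H(G) = (5 + G)/(5*G) (H(G) = (G + 5)/(G + G*4) = (5 + G)/(G + 4*G) = (5 + G)/((5*G)) = (5 + G)*(1/(5*G)) = (5 + G)/(5*G))
(-14*2 + y)*H(-19) = (-14*2 + 200)*((1/5)*(5 - 19)/(-19)) = (-28 + 200)*((1/5)*(-1/19)*(-14)) = 172*(14/95) = 2408/95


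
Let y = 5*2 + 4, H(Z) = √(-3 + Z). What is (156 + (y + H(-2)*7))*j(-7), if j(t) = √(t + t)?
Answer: -7*√70 + 170*I*√14 ≈ -58.566 + 636.08*I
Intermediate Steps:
j(t) = √2*√t (j(t) = √(2*t) = √2*√t)
y = 14 (y = 10 + 4 = 14)
(156 + (y + H(-2)*7))*j(-7) = (156 + (14 + √(-3 - 2)*7))*(√2*√(-7)) = (156 + (14 + √(-5)*7))*(√2*(I*√7)) = (156 + (14 + (I*√5)*7))*(I*√14) = (156 + (14 + 7*I*√5))*(I*√14) = (170 + 7*I*√5)*(I*√14) = I*√14*(170 + 7*I*√5)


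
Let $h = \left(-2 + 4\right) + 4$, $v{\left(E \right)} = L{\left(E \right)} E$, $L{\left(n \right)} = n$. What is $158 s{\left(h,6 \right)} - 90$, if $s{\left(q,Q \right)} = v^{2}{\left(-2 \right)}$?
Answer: $2438$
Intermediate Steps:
$v{\left(E \right)} = E^{2}$ ($v{\left(E \right)} = E E = E^{2}$)
$h = 6$ ($h = 2 + 4 = 6$)
$s{\left(q,Q \right)} = 16$ ($s{\left(q,Q \right)} = \left(\left(-2\right)^{2}\right)^{2} = 4^{2} = 16$)
$158 s{\left(h,6 \right)} - 90 = 158 \cdot 16 - 90 = 2528 - 90 = 2438$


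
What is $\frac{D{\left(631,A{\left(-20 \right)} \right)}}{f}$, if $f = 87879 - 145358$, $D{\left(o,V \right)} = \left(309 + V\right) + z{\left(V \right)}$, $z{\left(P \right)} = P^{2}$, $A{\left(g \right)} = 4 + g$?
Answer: $- \frac{549}{57479} \approx -0.0095513$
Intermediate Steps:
$D{\left(o,V \right)} = 309 + V + V^{2}$ ($D{\left(o,V \right)} = \left(309 + V\right) + V^{2} = 309 + V + V^{2}$)
$f = -57479$
$\frac{D{\left(631,A{\left(-20 \right)} \right)}}{f} = \frac{309 + \left(4 - 20\right) + \left(4 - 20\right)^{2}}{-57479} = \left(309 - 16 + \left(-16\right)^{2}\right) \left(- \frac{1}{57479}\right) = \left(309 - 16 + 256\right) \left(- \frac{1}{57479}\right) = 549 \left(- \frac{1}{57479}\right) = - \frac{549}{57479}$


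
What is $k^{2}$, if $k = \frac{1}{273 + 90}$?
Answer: $\frac{1}{131769} \approx 7.589 \cdot 10^{-6}$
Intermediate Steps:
$k = \frac{1}{363} \approx 0.0027548$
$k^{2} = \left(\frac{1}{363}\right)^{2} = \frac{1}{131769}$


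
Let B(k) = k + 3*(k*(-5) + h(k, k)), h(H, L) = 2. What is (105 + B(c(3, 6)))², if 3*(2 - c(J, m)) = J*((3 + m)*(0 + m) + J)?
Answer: 776161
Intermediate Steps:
c(J, m) = 2 - J*(J + m*(3 + m))/3 (c(J, m) = 2 - J*((3 + m)*(0 + m) + J)/3 = 2 - J*((3 + m)*m + J)/3 = 2 - J*(m*(3 + m) + J)/3 = 2 - J*(J + m*(3 + m))/3)
B(k) = 6 - 14*k (B(k) = k + 3*(k*(-5) + 2) = k + 3*(-5*k + 2) = k + 3*(2 - 5*k) = k + (6 - 15*k) = 6 - 14*k)
(105 + B(c(3, 6)))² = (105 + (6 - 14*(2 - ⅓*3² - 1*3*6 - ⅓*3*6²)))² = (105 + (6 - 14*(2 - ⅓*9 - 18 - ⅓*3*36)))² = (105 + (6 - 14*(2 - 3 - 18 - 36)))² = (105 + (6 - 14*(-55)))² = (105 + (6 + 770))² = (105 + 776)² = 881² = 776161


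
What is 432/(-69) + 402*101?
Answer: 933702/23 ≈ 40596.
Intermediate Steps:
432/(-69) + 402*101 = 432*(-1/69) + 40602 = -144/23 + 40602 = 933702/23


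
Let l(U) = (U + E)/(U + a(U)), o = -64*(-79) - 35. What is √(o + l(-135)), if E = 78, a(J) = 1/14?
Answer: √17918047163/1889 ≈ 70.862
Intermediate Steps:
a(J) = 1/14
o = 5021 (o = 5056 - 35 = 5021)
l(U) = (78 + U)/(1/14 + U) (l(U) = (U + 78)/(U + 1/14) = (78 + U)/(1/14 + U))
√(o + l(-135)) = √(5021 + 14*(78 - 135)/(1 + 14*(-135))) = √(5021 + 14*(-57)/(1 - 1890)) = √(5021 + 14*(-57)/(-1889)) = √(5021 + 14*(-1/1889)*(-57)) = √(5021 + 798/1889) = √(9485467/1889) = √17918047163/1889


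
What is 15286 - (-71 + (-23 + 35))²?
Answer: 11805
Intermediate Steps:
15286 - (-71 + (-23 + 35))² = 15286 - (-71 + 12)² = 15286 - 1*(-59)² = 15286 - 1*3481 = 15286 - 3481 = 11805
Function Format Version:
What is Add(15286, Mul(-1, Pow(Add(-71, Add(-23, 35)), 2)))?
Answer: 11805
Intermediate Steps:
Add(15286, Mul(-1, Pow(Add(-71, Add(-23, 35)), 2))) = Add(15286, Mul(-1, Pow(Add(-71, 12), 2))) = Add(15286, Mul(-1, Pow(-59, 2))) = Add(15286, Mul(-1, 3481)) = Add(15286, -3481) = 11805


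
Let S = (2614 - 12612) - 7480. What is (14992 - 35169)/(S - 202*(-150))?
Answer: -20177/12822 ≈ -1.5736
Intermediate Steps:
S = -17478 (S = -9998 - 7480 = -17478)
(14992 - 35169)/(S - 202*(-150)) = (14992 - 35169)/(-17478 - 202*(-150)) = -20177/(-17478 + 30300) = -20177/12822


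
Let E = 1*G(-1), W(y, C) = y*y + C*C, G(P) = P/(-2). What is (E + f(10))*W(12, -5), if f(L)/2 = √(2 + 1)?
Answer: 169/2 + 338*√3 ≈ 669.93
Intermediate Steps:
f(L) = 2*√3 (f(L) = 2*√(2 + 1) = 2*√3)
G(P) = -P/2 (G(P) = P*(-½) = -P/2)
W(y, C) = C² + y² (W(y, C) = y² + C² = C² + y²)
E = ½ (E = 1*(-½*(-1)) = 1*(½) = ½ ≈ 0.50000)
(E + f(10))*W(12, -5) = (½ + 2*√3)*((-5)² + 12²) = (½ + 2*√3)*(25 + 144) = (½ + 2*√3)*169 = 169/2 + 338*√3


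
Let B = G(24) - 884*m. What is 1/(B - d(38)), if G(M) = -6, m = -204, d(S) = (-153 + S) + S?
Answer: 1/180407 ≈ 5.5430e-6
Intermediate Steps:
d(S) = -153 + 2*S
B = 180330 (B = -6 - 884*(-204) = -6 + 180336 = 180330)
1/(B - d(38)) = 1/(180330 - (-153 + 2*38)) = 1/(180330 - (-153 + 76)) = 1/(180330 - 1*(-77)) = 1/(180330 + 77) = 1/180407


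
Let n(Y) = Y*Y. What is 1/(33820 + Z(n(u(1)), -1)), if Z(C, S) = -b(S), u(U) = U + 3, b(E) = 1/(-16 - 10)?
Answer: 26/879321 ≈ 2.9568e-5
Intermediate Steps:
b(E) = -1/26 (b(E) = 1/(-26) = -1/26)
u(U) = 3 + U
n(Y) = Y**2
Z(C, S) = 1/26 (Z(C, S) = -1*(-1/26) = 1/26)
1/(33820 + Z(n(u(1)), -1)) = 1/(33820 + 1/26) = 1/(879321/26) = 26/879321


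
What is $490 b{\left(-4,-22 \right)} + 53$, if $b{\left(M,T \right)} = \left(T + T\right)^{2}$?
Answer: $948693$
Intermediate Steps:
$b{\left(M,T \right)} = 4 T^{2}$ ($b{\left(M,T \right)} = \left(2 T\right)^{2} = 4 T^{2}$)
$490 b{\left(-4,-22 \right)} + 53 = 490 \cdot 4 \left(-22\right)^{2} + 53 = 490 \cdot 4 \cdot 484 + 53 = 490 \cdot 1936 + 53 = 948640 + 53 = 948693$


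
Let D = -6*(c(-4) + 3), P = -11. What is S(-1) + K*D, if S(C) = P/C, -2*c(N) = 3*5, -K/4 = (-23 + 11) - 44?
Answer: 6059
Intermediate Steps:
K = 224 (K = -4*((-23 + 11) - 44) = -4*(-12 - 44) = -4*(-56) = 224)
c(N) = -15/2 (c(N) = -3*5/2 = -½*15 = -15/2)
D = 27 (D = -6*(-15/2 + 3) = -6*(-9/2) = 27)
S(C) = -11/C
S(-1) + K*D = -11/(-1) + 224*27 = -11*(-1) + 6048 = 11 + 6048 = 6059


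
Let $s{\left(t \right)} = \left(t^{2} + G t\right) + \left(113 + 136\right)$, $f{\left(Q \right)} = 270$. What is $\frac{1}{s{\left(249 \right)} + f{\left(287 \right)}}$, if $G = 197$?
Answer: $\frac{1}{111573} \approx 8.9627 \cdot 10^{-6}$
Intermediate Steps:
$s{\left(t \right)} = 249 + t^{2} + 197 t$ ($s{\left(t \right)} = \left(t^{2} + 197 t\right) + \left(113 + 136\right) = \left(t^{2} + 197 t\right) + 249 = 249 + t^{2} + 197 t$)
$\frac{1}{s{\left(249 \right)} + f{\left(287 \right)}} = \frac{1}{\left(249 + 249^{2} + 197 \cdot 249\right) + 270} = \frac{1}{\left(249 + 62001 + 49053\right) + 270} = \frac{1}{111303 + 270} = \frac{1}{111573}$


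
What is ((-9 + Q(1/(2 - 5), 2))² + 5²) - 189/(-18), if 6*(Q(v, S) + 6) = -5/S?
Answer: 39337/144 ≈ 273.17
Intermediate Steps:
Q(v, S) = -6 - 5/(6*S) (Q(v, S) = -6 + (-5/S)/6 = -6 - 5/(6*S))
((-9 + Q(1/(2 - 5), 2))² + 5²) - 189/(-18) = ((-9 + (-6 - ⅚/2))² + 5²) - 189/(-18) = ((-9 + (-6 - ⅚*½))² + 25) - 189*(-1/18) = ((-9 + (-6 - 5/12))² + 25) + 21/2 = ((-9 - 77/12)² + 25) + 21/2 = ((-185/12)² + 25) + 21/2 = (34225/144 + 25) + 21/2 = 37825/144 + 21/2 = 39337/144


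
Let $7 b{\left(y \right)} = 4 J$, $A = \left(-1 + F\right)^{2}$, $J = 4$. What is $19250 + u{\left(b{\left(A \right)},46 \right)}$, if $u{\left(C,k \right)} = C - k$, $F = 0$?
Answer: $\frac{134444}{7} \approx 19206.0$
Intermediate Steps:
$A = 1$ ($A = \left(-1 + 0\right)^{2} = \left(-1\right)^{2} = 1$)
$b{\left(y \right)} = \frac{16}{7}$ ($b{\left(y \right)} = \frac{4 \cdot 4}{7} = \frac{1}{7} \cdot 16 = \frac{16}{7}$)
$19250 + u{\left(b{\left(A \right)},46 \right)} = 19250 + \left(\frac{16}{7} - 46\right) = 19250 - \frac{306}{7} = \frac{134444}{7}$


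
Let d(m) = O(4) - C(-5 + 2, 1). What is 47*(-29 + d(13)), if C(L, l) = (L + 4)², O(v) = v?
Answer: -1222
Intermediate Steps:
C(L, l) = (4 + L)²
d(m) = 3 (d(m) = 4 - (4 + (-5 + 2))² = 4 - (4 - 3)² = 4 - 1*1² = 4 - 1*1 = 4 - 1 = 3)
47*(-29 + d(13)) = 47*(-29 + 3) = 47*(-26) = -1222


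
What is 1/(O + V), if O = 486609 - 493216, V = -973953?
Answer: -1/980560 ≈ -1.0198e-6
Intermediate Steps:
O = -6607
1/(O + V) = 1/(-6607 - 973953) = 1/(-980560) = -1/980560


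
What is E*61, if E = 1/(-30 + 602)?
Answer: 61/572 ≈ 0.10664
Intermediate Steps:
E = 1/572 ≈ 0.0017483
E*61 = (1/572)*61 = 61/572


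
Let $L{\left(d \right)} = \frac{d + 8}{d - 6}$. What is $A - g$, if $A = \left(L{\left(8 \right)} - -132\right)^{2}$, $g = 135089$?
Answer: $-115489$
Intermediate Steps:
$L{\left(d \right)} = \frac{8 + d}{-6 + d}$
$A = 19600$ ($A = \left(\frac{8 + 8}{-6 + 8} - -132\right)^{2} = \left(\frac{1}{2} \cdot 16 + 132\right)^{2} = \left(8 + 132\right)^{2} = 140^{2} = 19600$)
$A - g = 19600 - 135089 = -115489$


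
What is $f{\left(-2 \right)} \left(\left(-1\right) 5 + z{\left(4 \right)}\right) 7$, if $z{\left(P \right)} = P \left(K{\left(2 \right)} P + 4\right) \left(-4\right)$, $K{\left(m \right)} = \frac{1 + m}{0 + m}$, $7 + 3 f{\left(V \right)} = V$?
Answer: $3465$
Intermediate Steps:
$f{\left(V \right)} = - \frac{7}{3} + \frac{V}{3}$
$K{\left(m \right)} = \frac{1 + m}{m}$
$z{\left(P \right)} = - 4 P \left(4 + \frac{3 P}{2}\right)$ ($z{\left(P \right)} = P \left(\frac{1 + 2}{2} P + 4\right) \left(-4\right) = P \left(\frac{1}{2} \cdot 3 P + 4\right) \left(-4\right) = P \left(\frac{3 P}{2} + 4\right) \left(-4\right) = P \left(4 + \frac{3 P}{2}\right) \left(-4\right) = - 4 P \left(4 + \frac{3 P}{2}\right)$)
$f{\left(-2 \right)} \left(\left(-1\right) 5 + z{\left(4 \right)}\right) 7 = \left(- \frac{7}{3} + \frac{1}{3} \left(-2\right)\right) \left(\left(-1\right) 5 - 8 \left(8 + 3 \cdot 4\right)\right) 7 = \left(- \frac{7}{3} - \frac{2}{3}\right) \left(-5 - 8 \left(8 + 12\right)\right) 7 = - 3 \left(-5 - 8 \cdot 20\right) 7 = - 3 \left(-5 - 160\right) 7 = - 3 \left(\left(-165\right) 7\right) = \left(-3\right) \left(-1155\right) = 3465$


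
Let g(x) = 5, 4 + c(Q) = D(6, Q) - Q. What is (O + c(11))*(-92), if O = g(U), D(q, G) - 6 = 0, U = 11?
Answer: 368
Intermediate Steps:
D(q, G) = 6 (D(q, G) = 6 + 0 = 6)
c(Q) = 2 - Q (c(Q) = -4 + (6 - Q) = 2 - Q)
O = 5
(O + c(11))*(-92) = (5 + (2 - 1*11))*(-92) = (5 + (2 - 11))*(-92) = (5 - 9)*(-92) = -4*(-92) = 368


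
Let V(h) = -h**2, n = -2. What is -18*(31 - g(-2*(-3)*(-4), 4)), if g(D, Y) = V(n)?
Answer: -630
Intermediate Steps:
g(D, Y) = -4 (g(D, Y) = -1*(-2)**2 = -1*4 = -4)
-18*(31 - g(-2*(-3)*(-4), 4)) = -18*(31 - 1*(-4)) = -18*(31 + 4) = -18*35 = -630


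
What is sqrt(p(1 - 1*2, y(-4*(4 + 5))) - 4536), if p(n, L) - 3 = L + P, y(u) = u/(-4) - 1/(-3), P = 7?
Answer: 5*I*sqrt(1626)/3 ≈ 67.206*I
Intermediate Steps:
y(u) = 1/3 - u/4 (y(u) = u*(-1/4) - 1*(-1/3) = -u/4 + 1/3 = 1/3 - u/4)
p(n, L) = 10 + L (p(n, L) = 3 + (L + 7) = 3 + (7 + L) = 10 + L)
sqrt(p(1 - 1*2, y(-4*(4 + 5))) - 4536) = sqrt((10 + (1/3 - (-1)*(4 + 5))) - 4536) = sqrt((10 + (1/3 - (-1)*9)) - 4536) = sqrt((10 + (1/3 - 1/4*(-36))) - 4536) = sqrt((10 + (1/3 + 9)) - 4536) = sqrt((10 + 28/3) - 4536) = sqrt(58/3 - 4536) = sqrt(-13550/3) = 5*I*sqrt(1626)/3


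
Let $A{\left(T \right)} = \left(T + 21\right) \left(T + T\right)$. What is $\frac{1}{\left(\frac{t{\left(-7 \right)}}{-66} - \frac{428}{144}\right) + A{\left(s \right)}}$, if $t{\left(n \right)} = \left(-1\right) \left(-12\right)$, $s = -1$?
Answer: $- \frac{396}{17089} \approx -0.023173$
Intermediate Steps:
$t{\left(n \right)} = 12$
$A{\left(T \right)} = 2 T \left(21 + T\right)$ ($A{\left(T \right)} = \left(21 + T\right) 2 T = 2 T \left(21 + T\right)$)
$\frac{1}{\left(\frac{t{\left(-7 \right)}}{-66} - \frac{428}{144}\right) + A{\left(s \right)}} = \frac{1}{\left(\frac{12}{-66} - \frac{428}{144}\right) + 2 \left(-1\right) \left(21 - 1\right)} = \frac{1}{\left(12 \left(- \frac{1}{66}\right) - \frac{107}{36}\right) + 2 \left(-1\right) 20} = \frac{1}{\left(- \frac{2}{11} - \frac{107}{36}\right) - 40} = \frac{1}{- \frac{1249}{396} - 40} = \frac{1}{- \frac{17089}{396}} = - \frac{396}{17089}$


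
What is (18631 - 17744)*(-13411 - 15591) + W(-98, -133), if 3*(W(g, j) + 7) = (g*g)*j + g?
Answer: -26150591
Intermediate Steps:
W(g, j) = -7 + g/3 + j*g²/3 (W(g, j) = -7 + ((g*g)*j + g)/3 = -7 + (g²*j + g)/3 = -7 + (j*g² + g)/3 = -7 + (g + j*g²)/3 = -7 + (g/3 + j*g²/3) = -7 + g/3 + j*g²/3)
(18631 - 17744)*(-13411 - 15591) + W(-98, -133) = (18631 - 17744)*(-13411 - 15591) + (-7 + (⅓)*(-98) + (⅓)*(-133)*(-98)²) = 887*(-29002) + (-7 - 98/3 + (⅓)*(-133)*9604) = -25724774 + (-7 - 98/3 - 1277332/3) = -25724774 - 425817 = -26150591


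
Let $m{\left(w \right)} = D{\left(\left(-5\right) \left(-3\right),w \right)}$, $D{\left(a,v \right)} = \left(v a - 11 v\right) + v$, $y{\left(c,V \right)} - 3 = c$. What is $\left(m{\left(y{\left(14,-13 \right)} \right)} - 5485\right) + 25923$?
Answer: $20523$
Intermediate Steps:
$y{\left(c,V \right)} = 3 + c$
$D{\left(a,v \right)} = - 10 v + a v$ ($D{\left(a,v \right)} = \left(a v - 11 v\right) + v = \left(- 11 v + a v\right) + v = - 10 v + a v$)
$m{\left(w \right)} = 5 w$ ($m{\left(w \right)} = w \left(-10 - -15\right) = w \left(-10 + 15\right) = w 5 = 5 w$)
$\left(m{\left(y{\left(14,-13 \right)} \right)} - 5485\right) + 25923 = \left(5 \left(3 + 14\right) - 5485\right) + 25923 = \left(5 \cdot 17 - 5485\right) + 25923 = \left(85 - 5485\right) + 25923 = -5400 + 25923 = 20523$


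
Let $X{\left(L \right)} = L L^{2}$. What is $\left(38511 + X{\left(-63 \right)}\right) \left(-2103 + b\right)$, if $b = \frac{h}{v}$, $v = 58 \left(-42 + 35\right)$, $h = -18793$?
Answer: $\frac{88318924200}{203} \approx 4.3507 \cdot 10^{8}$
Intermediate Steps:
$X{\left(L \right)} = L^{3}$
$v = -406$ ($v = 58 \left(-7\right) = -406$)
$b = \frac{18793}{406}$ ($b = - \frac{18793}{-406} = \left(-18793\right) \left(- \frac{1}{406}\right) = \frac{18793}{406} \approx 46.288$)
$\left(38511 + X{\left(-63 \right)}\right) \left(-2103 + b\right) = \left(38511 + \left(-63\right)^{3}\right) \left(-2103 + \frac{18793}{406}\right) = \left(38511 - 250047\right) \left(- \frac{835025}{406}\right) = \left(-211536\right) \left(- \frac{835025}{406}\right) = \frac{88318924200}{203}$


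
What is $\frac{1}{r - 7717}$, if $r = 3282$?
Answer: $- \frac{1}{4435} \approx -0.00022548$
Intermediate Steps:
$\frac{1}{r - 7717} = \frac{1}{3282 - 7717} = \frac{1}{-4435} = - \frac{1}{4435}$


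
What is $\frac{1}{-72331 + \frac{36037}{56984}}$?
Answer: $- \frac{56984}{4121673667} \approx -1.3825 \cdot 10^{-5}$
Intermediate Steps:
$\frac{1}{-72331 + \frac{36037}{56984}} = \frac{1}{- \frac{4121673667}{56984}} = - \frac{56984}{4121673667}$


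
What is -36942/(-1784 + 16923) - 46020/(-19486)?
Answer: -11577516/147499277 ≈ -0.078492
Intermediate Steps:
-36942/(-1784 + 16923) - 46020/(-19486) = -36942/15139 - 46020*(-1/19486) = -36942*1/15139 + 23010/9743 = -36942/15139 + 23010/9743 = -11577516/147499277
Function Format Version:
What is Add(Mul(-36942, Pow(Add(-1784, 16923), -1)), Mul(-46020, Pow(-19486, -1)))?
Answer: Rational(-11577516, 147499277) ≈ -0.078492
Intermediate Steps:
Add(Mul(-36942, Pow(Add(-1784, 16923), -1)), Mul(-46020, Pow(-19486, -1))) = Add(Mul(-36942, Pow(15139, -1)), Mul(-46020, Rational(-1, 19486))) = Add(Mul(-36942, Rational(1, 15139)), Rational(23010, 9743)) = Add(Rational(-36942, 15139), Rational(23010, 9743)) = Rational(-11577516, 147499277)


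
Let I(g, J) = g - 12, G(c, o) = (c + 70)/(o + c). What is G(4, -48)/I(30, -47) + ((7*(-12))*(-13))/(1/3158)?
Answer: 1365620219/396 ≈ 3.4485e+6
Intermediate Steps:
G(c, o) = (70 + c)/(c + o)
I(g, J) = -12 + g
G(4, -48)/I(30, -47) + ((7*(-12))*(-13))/(1/3158) = ((70 + 4)/(4 - 48))/(-12 + 30) + ((7*(-12))*(-13))/(1/3158) = (74/(-44))/18 + (-84*(-13))/(1/3158) = -1/44*74*(1/18) + 1092*3158 = -37/22*1/18 + 3448536 = -37/396 + 3448536 = 1365620219/396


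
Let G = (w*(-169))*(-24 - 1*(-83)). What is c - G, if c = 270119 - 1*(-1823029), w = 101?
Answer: 3100219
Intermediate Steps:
c = 2093148 (c = 270119 + 1823029 = 2093148)
G = -1007071 (G = (101*(-169))*(-24 - 1*(-83)) = -17069*(-24 + 83) = -17069*59 = -1007071)
c - G = 2093148 - 1*(-1007071) = 2093148 + 1007071 = 3100219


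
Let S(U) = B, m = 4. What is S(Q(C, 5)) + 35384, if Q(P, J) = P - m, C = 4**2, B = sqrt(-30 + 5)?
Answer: 35384 + 5*I ≈ 35384.0 + 5.0*I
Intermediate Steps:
B = 5*I (B = sqrt(-25) = 5*I ≈ 5.0*I)
C = 16
Q(P, J) = -4 + P (Q(P, J) = P - 1*4 = P - 4 = -4 + P)
S(U) = 5*I
S(Q(C, 5)) + 35384 = 5*I + 35384 = 35384 + 5*I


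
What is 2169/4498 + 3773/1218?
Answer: 700457/195663 ≈ 3.5799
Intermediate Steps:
2169/4498 + 3773/1218 = 2169*(1/4498) + 3773*(1/1218) = 2169/4498 + 539/174 = 700457/195663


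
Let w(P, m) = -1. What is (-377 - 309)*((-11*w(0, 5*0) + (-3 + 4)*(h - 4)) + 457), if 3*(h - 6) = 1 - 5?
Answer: -964516/3 ≈ -3.2151e+5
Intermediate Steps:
h = 14/3 (h = 6 + (1 - 5)/3 = 6 + (1/3)*(-4) = 6 - 4/3 = 14/3 ≈ 4.6667)
(-377 - 309)*((-11*w(0, 5*0) + (-3 + 4)*(h - 4)) + 457) = (-377 - 309)*((-11*(-1) + (-3 + 4)*(14/3 - 4)) + 457) = -686*((11 + 1*(2/3)) + 457) = -686*((11 + 2/3) + 457) = -686*(35/3 + 457) = -686*1406/3 = -964516/3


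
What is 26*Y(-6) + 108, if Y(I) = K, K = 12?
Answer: 420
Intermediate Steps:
Y(I) = 12
26*Y(-6) + 108 = 26*12 + 108 = 312 + 108 = 420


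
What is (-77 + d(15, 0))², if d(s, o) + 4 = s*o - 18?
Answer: 9801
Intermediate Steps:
d(s, o) = -22 + o*s (d(s, o) = -4 + (s*o - 18) = -4 + (o*s - 18) = -4 + (-18 + o*s) = -22 + o*s)
(-77 + d(15, 0))² = (-77 + (-22 + 0*15))² = (-77 + (-22 + 0))² = (-77 - 22)² = (-99)² = 9801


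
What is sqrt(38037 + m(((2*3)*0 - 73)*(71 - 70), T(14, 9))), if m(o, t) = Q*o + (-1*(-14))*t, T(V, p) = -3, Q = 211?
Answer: 8*sqrt(353) ≈ 150.31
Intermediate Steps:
m(o, t) = 14*t + 211*o (m(o, t) = 211*o + (-1*(-14))*t = 211*o + 14*t = 14*t + 211*o)
sqrt(38037 + m(((2*3)*0 - 73)*(71 - 70), T(14, 9))) = sqrt(38037 + (14*(-3) + 211*(((2*3)*0 - 73)*(71 - 70)))) = sqrt(38037 + (-42 + 211*((6*0 - 73)*1))) = sqrt(38037 + (-42 + 211*((0 - 73)*1))) = sqrt(38037 + (-42 + 211*(-73*1))) = sqrt(38037 + (-42 + 211*(-73))) = sqrt(38037 + (-42 - 15403)) = sqrt(38037 - 15445) = sqrt(22592) = 8*sqrt(353)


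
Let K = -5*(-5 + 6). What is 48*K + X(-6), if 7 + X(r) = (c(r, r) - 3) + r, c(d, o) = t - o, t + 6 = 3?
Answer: -253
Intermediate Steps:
t = -3 (t = -6 + 3 = -3)
K = -5 (K = -5*1 = -5)
c(d, o) = -3 - o
X(r) = -13 (X(r) = -7 + (((-3 - r) - 3) + r) = -7 + ((-6 - r) + r) = -7 - 6 = -13)
48*K + X(-6) = 48*(-5) - 13 = -240 - 13 = -253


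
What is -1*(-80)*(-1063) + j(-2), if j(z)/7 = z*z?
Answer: -85012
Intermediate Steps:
j(z) = 7*z**2 (j(z) = 7*(z*z) = 7*z**2)
-1*(-80)*(-1063) + j(-2) = -1*(-80)*(-1063) + 7*(-2)**2 = 80*(-1063) + 7*4 = -85040 + 28 = -85012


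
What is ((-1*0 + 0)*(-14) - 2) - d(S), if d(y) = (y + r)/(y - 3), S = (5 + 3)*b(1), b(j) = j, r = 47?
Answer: -13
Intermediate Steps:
S = 8 (S = (5 + 3)*1 = 8*1 = 8)
d(y) = (47 + y)/(-3 + y) (d(y) = (y + 47)/(y - 3) = (47 + y)/(-3 + y))
((-1*0 + 0)*(-14) - 2) - d(S) = ((-1*0 + 0)*(-14) - 2) - (47 + 8)/(-3 + 8) = ((0 + 0)*(-14) - 2) - 55/5 = (0*(-14) - 2) - 55/5 = (0 - 2) - 1*11 = -2 - 11 = -13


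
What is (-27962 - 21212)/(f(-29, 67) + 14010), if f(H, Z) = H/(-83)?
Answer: -4081442/1162859 ≈ -3.5098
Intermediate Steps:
f(H, Z) = -H/83 (f(H, Z) = H*(-1/83) = -H/83)
(-27962 - 21212)/(f(-29, 67) + 14010) = (-27962 - 21212)/(-1/83*(-29) + 14010) = -49174/(29/83 + 14010) = -49174/1162859/83 = -49174*83/1162859 = -4081442/1162859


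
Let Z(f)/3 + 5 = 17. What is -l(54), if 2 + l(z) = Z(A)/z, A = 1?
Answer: 4/3 ≈ 1.3333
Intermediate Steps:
Z(f) = 36 (Z(f) = -15 + 3*17 = -15 + 51 = 36)
l(z) = -2 + 36/z
-l(54) = -(-2 + 36/54) = -(-2 + 36*(1/54)) = -(-2 + ⅔) = -1*(-4/3) = 4/3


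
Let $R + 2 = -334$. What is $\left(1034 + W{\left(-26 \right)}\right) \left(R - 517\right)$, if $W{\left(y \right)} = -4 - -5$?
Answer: $-882855$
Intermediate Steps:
$W{\left(y \right)} = 1$ ($W{\left(y \right)} = -4 + 5 = 1$)
$R = -336$ ($R = -2 - 334 = -336$)
$\left(1034 + W{\left(-26 \right)}\right) \left(R - 517\right) = \left(1034 + 1\right) \left(-336 - 517\right) = 1035 \left(-853\right) = -882855$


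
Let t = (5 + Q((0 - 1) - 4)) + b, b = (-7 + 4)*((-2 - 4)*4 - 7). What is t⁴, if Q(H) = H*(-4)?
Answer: 193877776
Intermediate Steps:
Q(H) = -4*H
b = 93 (b = -3*(-6*4 - 7) = -3*(-24 - 7) = -3*(-31) = 93)
t = 118 (t = (5 - 4*((0 - 1) - 4)) + 93 = (5 - 4*(-1 - 4)) + 93 = (5 - 4*(-5)) + 93 = (5 + 20) + 93 = 25 + 93 = 118)
t⁴ = 118⁴ = 193877776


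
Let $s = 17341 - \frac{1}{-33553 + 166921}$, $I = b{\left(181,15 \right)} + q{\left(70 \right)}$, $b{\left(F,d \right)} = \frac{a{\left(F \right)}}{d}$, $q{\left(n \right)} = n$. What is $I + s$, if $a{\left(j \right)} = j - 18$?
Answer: $\frac{3872532521}{222280} \approx 17422.0$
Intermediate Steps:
$a{\left(j \right)} = -18 + j$
$b{\left(F,d \right)} = \frac{-18 + F}{d}$
$I = \frac{1213}{15}$ ($I = \frac{-18 + 181}{15} + 70 = \frac{1}{15} \cdot 163 + 70 = \frac{163}{15} + 70 = \frac{1213}{15} \approx 80.867$)
$s = \frac{2312734487}{133368}$ ($s = 17341 - \frac{1}{133368} = \frac{2312734487}{133368} \approx 17341.0$)
$I + s = \frac{1213}{15} + \frac{2312734487}{133368} = \frac{3872532521}{222280}$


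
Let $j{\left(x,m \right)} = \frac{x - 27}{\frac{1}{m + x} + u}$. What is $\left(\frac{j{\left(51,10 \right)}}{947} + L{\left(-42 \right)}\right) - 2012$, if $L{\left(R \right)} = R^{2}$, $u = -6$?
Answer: $- \frac{85723904}{345655} \approx -248.0$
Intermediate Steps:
$j{\left(x,m \right)} = \frac{-27 + x}{-6 + \frac{1}{m + x}}$ ($j{\left(x,m \right)} = \frac{x - 27}{\frac{1}{m + x} - 6} = \frac{-27 + x}{-6 + \frac{1}{m + x}}$)
$\left(\frac{j{\left(51,10 \right)}}{947} + L{\left(-42 \right)}\right) - 2012 = \left(\frac{\frac{1}{1 - 60 - 306} \left(51^{2} - 270 - 1377 + 10 \cdot 51\right)}{947} + \left(-42\right)^{2}\right) - 2012 = \left(\frac{2601 - 270 - 1377 + 510}{1 - 60 - 306} \cdot \frac{1}{947} + 1764\right) - 2012 = \left(\frac{1}{-365} \cdot 1464 \cdot \frac{1}{947} + 1764\right) - 2012 = \left(\left(- \frac{1}{365}\right) 1464 \cdot \frac{1}{947} + 1764\right) - 2012 = \left(\left(- \frac{1464}{365}\right) \frac{1}{947} + 1764\right) - 2012 = \left(- \frac{1464}{345655} + 1764\right) - 2012 = \frac{609733956}{345655} - 2012 = - \frac{85723904}{345655}$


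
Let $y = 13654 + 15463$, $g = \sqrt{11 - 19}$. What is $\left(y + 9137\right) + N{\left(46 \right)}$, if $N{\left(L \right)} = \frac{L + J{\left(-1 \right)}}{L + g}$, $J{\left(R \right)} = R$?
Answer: $\frac{4514087}{118} - \frac{5 i \sqrt{2}}{118} \approx 38255.0 - 0.059924 i$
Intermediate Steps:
$g = 2 i \sqrt{2}$ ($g = \sqrt{-8} = 2 i \sqrt{2} \approx 2.8284 i$)
$N{\left(L \right)} = \frac{-1 + L}{L + 2 i \sqrt{2}}$ ($N{\left(L \right)} = \frac{L - 1}{L + 2 i \sqrt{2}} = \frac{-1 + L}{L + 2 i \sqrt{2}}$)
$y = 29117$
$\left(y + 9137\right) + N{\left(46 \right)} = \left(29117 + 9137\right) + \frac{-1 + 46}{46 + 2 i \sqrt{2}} = 38254 + \frac{1}{46 + 2 i \sqrt{2}} \cdot 45 = 38254 + \frac{45}{46 + 2 i \sqrt{2}}$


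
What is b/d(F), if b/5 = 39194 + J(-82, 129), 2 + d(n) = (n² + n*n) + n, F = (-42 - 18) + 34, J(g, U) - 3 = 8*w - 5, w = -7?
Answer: 48920/331 ≈ 147.79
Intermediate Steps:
J(g, U) = -58 (J(g, U) = 3 + (8*(-7) - 5) = 3 + (-56 - 5) = 3 - 61 = -58)
F = -26 (F = -60 + 34 = -26)
d(n) = -2 + n + 2*n² (d(n) = -2 + ((n² + n*n) + n) = -2 + ((n² + n²) + n) = -2 + (2*n² + n) = -2 + (n + 2*n²) = -2 + n + 2*n²)
b = 195680 (b = 5*(39194 - 58) = 5*39136 = 195680)
b/d(F) = 195680/(-2 - 26 + 2*(-26)²) = 195680/(-2 - 26 + 2*676) = 195680/(-2 - 26 + 1352) = 195680/1324 = 195680*(1/1324) = 48920/331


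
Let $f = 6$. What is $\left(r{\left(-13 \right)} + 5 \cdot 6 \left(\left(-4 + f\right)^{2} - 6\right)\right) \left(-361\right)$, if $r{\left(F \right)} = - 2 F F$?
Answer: $143678$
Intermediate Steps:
$r{\left(F \right)} = - 2 F^{2}$
$\left(r{\left(-13 \right)} + 5 \cdot 6 \left(\left(-4 + f\right)^{2} - 6\right)\right) \left(-361\right) = \left(- 2 \left(-13\right)^{2} + 5 \cdot 6 \left(\left(-4 + 6\right)^{2} - 6\right)\right) \left(-361\right) = \left(\left(-2\right) 169 + 30 \left(2^{2} - 6\right)\right) \left(-361\right) = \left(-338 + 30 \left(4 - 6\right)\right) \left(-361\right) = \left(-338 + 30 \left(-2\right)\right) \left(-361\right) = \left(-338 - 60\right) \left(-361\right) = \left(-398\right) \left(-361\right) = 143678$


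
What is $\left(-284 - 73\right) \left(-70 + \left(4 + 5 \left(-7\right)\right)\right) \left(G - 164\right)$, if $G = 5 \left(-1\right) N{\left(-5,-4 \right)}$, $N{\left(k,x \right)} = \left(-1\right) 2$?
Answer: $-5552778$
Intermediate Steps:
$N{\left(k,x \right)} = -2$
$G = 10$ ($G = 5 \left(-1\right) \left(-2\right) = \left(-5\right) \left(-2\right) = 10$)
$\left(-284 - 73\right) \left(-70 + \left(4 + 5 \left(-7\right)\right)\right) \left(G - 164\right) = \left(-284 - 73\right) \left(-70 + \left(4 + 5 \left(-7\right)\right)\right) \left(10 - 164\right) = - 357 \left(-70 + \left(4 - 35\right)\right) \left(-154\right) = - 357 \left(-70 - 31\right) \left(-154\right) = - 357 \left(\left(-101\right) \left(-154\right)\right) = \left(-357\right) 15554 = -5552778$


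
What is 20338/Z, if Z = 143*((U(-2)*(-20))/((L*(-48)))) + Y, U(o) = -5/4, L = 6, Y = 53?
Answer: 5857344/11689 ≈ 501.10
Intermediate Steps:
U(o) = -5/4 (U(o) = -5*¼ = -5/4)
Z = 11689/288 (Z = 143*((-5/4*(-20))/((6*(-48)))) + 53 = 143*(25/(-288)) + 53 = 143*(25*(-1/288)) + 53 = 143*(-25/288) + 53 = -3575/288 + 53 = 11689/288 ≈ 40.587)
20338/Z = 20338/(11689/288) = 20338*(288/11689) = 5857344/11689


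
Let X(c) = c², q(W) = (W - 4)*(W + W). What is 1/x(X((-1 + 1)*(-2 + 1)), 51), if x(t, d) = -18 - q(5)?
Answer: -1/28 ≈ -0.035714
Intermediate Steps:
q(W) = 2*W*(-4 + W) (q(W) = (-4 + W)*(2*W) = 2*W*(-4 + W))
x(t, d) = -28 (x(t, d) = -18 - 2*5*(-4 + 5) = -18 - 2*5 = -18 - 1*10 = -18 - 10 = -28)
1/x(X((-1 + 1)*(-2 + 1)), 51) = 1/(-28) = -1/28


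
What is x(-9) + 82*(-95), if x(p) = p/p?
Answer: -7789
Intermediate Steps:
x(p) = 1
x(-9) + 82*(-95) = 1 + 82*(-95) = 1 - 7790 = -7789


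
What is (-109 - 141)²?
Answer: 62500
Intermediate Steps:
(-109 - 141)² = (-250)² = 62500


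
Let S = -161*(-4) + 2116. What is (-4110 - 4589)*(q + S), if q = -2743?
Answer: -147883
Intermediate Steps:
S = 2760 (S = 644 + 2116 = 2760)
(-4110 - 4589)*(q + S) = (-4110 - 4589)*(-2743 + 2760) = -8699*17 = -147883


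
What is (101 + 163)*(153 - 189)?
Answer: -9504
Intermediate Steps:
(101 + 163)*(153 - 189) = 264*(-36) = -9504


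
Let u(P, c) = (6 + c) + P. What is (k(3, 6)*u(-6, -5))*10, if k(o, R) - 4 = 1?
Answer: -250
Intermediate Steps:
u(P, c) = 6 + P + c
k(o, R) = 5 (k(o, R) = 4 + 1 = 5)
(k(3, 6)*u(-6, -5))*10 = (5*(6 - 6 - 5))*10 = (5*(-5))*10 = -25*10 = -250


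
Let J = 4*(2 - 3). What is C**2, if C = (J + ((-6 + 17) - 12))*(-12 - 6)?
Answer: 8100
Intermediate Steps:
J = -4 (J = 4*(-1) = -4)
C = 90 (C = (-4 + ((-6 + 17) - 12))*(-12 - 6) = (-4 + (11 - 12))*(-18) = (-4 - 1)*(-18) = -5*(-18) = 90)
C**2 = 90**2 = 8100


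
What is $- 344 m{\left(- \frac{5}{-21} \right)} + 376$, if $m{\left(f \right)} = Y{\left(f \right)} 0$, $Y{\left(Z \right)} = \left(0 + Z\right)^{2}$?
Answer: $376$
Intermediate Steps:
$Y{\left(Z \right)} = Z^{2}$
$m{\left(f \right)} = 0$ ($m{\left(f \right)} = f^{2} \cdot 0 = 0$)
$- 344 m{\left(- \frac{5}{-21} \right)} + 376 = \left(-344\right) 0 + 376 = 0 + 376 = 376$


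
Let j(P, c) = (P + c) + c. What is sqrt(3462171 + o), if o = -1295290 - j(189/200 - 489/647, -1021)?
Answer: sqrt(363172243561798)/12940 ≈ 1472.7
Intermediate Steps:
j(P, c) = P + 2*c
o = -167346315683/129400 (o = -1295290 - ((189/200 - 489/647) + 2*(-1021)) = -1295290 - ((189*(1/200) - 489*1/647) - 2042) = -1295290 - ((189/200 - 489/647) - 2042) = -1295290 - (24483/129400 - 2042) = -1295290 - 1*(-264210317/129400) = -1295290 + 264210317/129400 = -167346315683/129400 ≈ -1.2932e+6)
sqrt(3462171 + o) = sqrt(3462171 - 167346315683/129400) = sqrt(280658611717/129400) = sqrt(363172243561798)/12940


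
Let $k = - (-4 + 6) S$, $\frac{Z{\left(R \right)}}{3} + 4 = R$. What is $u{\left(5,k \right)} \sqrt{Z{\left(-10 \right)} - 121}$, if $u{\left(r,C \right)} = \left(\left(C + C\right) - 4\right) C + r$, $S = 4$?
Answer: $165 i \sqrt{163} \approx 2106.6 i$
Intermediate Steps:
$Z{\left(R \right)} = -12 + 3 R$
$k = -8$ ($k = - (-4 + 6) 4 = \left(-1\right) 2 \cdot 4 = \left(-2\right) 4 = -8$)
$u{\left(r,C \right)} = r + C \left(-4 + 2 C\right)$ ($u{\left(r,C \right)} = \left(2 C - 4\right) C + r = \left(-4 + 2 C\right) C + r = C \left(-4 + 2 C\right) + r = r + C \left(-4 + 2 C\right)$)
$u{\left(5,k \right)} \sqrt{Z{\left(-10 \right)} - 121} = \left(5 - -32 + 2 \left(-8\right)^{2}\right) \sqrt{\left(-12 + 3 \left(-10\right)\right) - 121} = \left(5 + 32 + 2 \cdot 64\right) \sqrt{\left(-12 - 30\right) - 121} = \left(5 + 32 + 128\right) \sqrt{-42 - 121} = 165 \sqrt{-163} = 165 i \sqrt{163}$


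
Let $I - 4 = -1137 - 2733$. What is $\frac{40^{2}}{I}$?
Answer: $- \frac{800}{1933} \approx -0.41386$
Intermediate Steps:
$I = -3866$ ($I = 4 - 3870 = -3866$)
$\frac{40^{2}}{I} = \frac{40^{2}}{-3866} = 1600 \left(- \frac{1}{3866}\right) = - \frac{800}{1933}$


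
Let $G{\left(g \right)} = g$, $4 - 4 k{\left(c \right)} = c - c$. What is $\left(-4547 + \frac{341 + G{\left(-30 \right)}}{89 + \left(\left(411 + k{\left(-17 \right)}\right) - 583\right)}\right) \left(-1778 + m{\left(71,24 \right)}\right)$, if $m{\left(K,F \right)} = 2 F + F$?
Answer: $\frac{318309745}{41} \approx 7.7636 \cdot 10^{6}$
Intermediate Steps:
$k{\left(c \right)} = 1$ ($k{\left(c \right)} = 1 - \frac{c - c}{4} = 1 - 0 = 1 + 0 = 1$)
$m{\left(K,F \right)} = 3 F$
$\left(-4547 + \frac{341 + G{\left(-30 \right)}}{89 + \left(\left(411 + k{\left(-17 \right)}\right) - 583\right)}\right) \left(-1778 + m{\left(71,24 \right)}\right) = \left(-4547 + \frac{341 - 30}{89 + \left(\left(411 + 1\right) - 583\right)}\right) \left(-1778 + 3 \cdot 24\right) = \left(-4547 + \frac{311}{89 + \left(412 - 583\right)}\right) \left(-1778 + 72\right) = \left(-4547 + \frac{311}{89 - 171}\right) \left(-1706\right) = \left(-4547 + \frac{311}{-82}\right) \left(-1706\right) = \left(-4547 + 311 \left(- \frac{1}{82}\right)\right) \left(-1706\right) = \left(-4547 - \frac{311}{82}\right) \left(-1706\right) = \left(- \frac{373165}{82}\right) \left(-1706\right) = \frac{318309745}{41}$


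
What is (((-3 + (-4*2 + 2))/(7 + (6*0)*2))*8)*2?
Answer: -144/7 ≈ -20.571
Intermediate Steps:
(((-3 + (-4*2 + 2))/(7 + (6*0)*2))*8)*2 = (((-3 + (-8 + 2))/(7 + 0*2))*8)*2 = (((-3 - 6)/(7 + 0))*8)*2 = (-9/7*8)*2 = (-9*⅐*8)*2 = -9/7*8*2 = -72/7*2 = -144/7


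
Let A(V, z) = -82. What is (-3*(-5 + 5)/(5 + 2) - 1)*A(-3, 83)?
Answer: 82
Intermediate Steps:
(-3*(-5 + 5)/(5 + 2) - 1)*A(-3, 83) = (-3*(-5 + 5)/(5 + 2) - 1)*(-82) = (-0/7 - 1)*(-82) = (-3*0 - 1)*(-82) = (0 - 1)*(-82) = -1*(-82) = 82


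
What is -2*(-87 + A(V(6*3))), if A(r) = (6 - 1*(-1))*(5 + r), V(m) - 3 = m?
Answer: -190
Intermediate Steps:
V(m) = 3 + m
A(r) = 35 + 7*r (A(r) = (6 + 1)*(5 + r) = 7*(5 + r) = 35 + 7*r)
-2*(-87 + A(V(6*3))) = -2*(-87 + (35 + 7*(3 + 6*3))) = -2*(-87 + (35 + 7*(3 + 18))) = -2*(-87 + (35 + 7*21)) = -2*(-87 + (35 + 147)) = -2*(-87 + 182) = -2*95 = -190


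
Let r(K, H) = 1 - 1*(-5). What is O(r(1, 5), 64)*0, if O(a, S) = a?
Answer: 0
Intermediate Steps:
r(K, H) = 6 (r(K, H) = 1 + 5 = 6)
O(r(1, 5), 64)*0 = 6*0 = 0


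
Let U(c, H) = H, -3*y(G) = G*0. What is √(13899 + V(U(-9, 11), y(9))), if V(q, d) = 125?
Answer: 2*√3506 ≈ 118.42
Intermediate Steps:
y(G) = 0 (y(G) = -G*0/3 = -⅓*0 = 0)
√(13899 + V(U(-9, 11), y(9))) = √(13899 + 125) = √14024 = 2*√3506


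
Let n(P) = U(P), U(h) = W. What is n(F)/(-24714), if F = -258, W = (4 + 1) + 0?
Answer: -5/24714 ≈ -0.00020231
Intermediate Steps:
W = 5 (W = 5 + 0 = 5)
U(h) = 5
n(P) = 5
n(F)/(-24714) = 5/(-24714) = 5*(-1/24714) = -5/24714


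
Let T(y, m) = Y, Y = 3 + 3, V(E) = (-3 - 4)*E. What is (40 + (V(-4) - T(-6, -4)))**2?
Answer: 3844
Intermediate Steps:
V(E) = -7*E
Y = 6
T(y, m) = 6
(40 + (V(-4) - T(-6, -4)))**2 = (40 + (-7*(-4) - 1*6))**2 = (40 + (28 - 6))**2 = (40 + 22)**2 = 62**2 = 3844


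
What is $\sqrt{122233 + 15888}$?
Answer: $\sqrt{138121} \approx 371.65$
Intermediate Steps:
$\sqrt{122233 + 15888} = \sqrt{138121}$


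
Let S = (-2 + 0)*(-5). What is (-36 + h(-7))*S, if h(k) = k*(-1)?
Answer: -290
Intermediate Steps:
h(k) = -k
S = 10 (S = -2*(-5) = 10)
(-36 + h(-7))*S = (-36 - 1*(-7))*10 = (-36 + 7)*10 = -29*10 = -290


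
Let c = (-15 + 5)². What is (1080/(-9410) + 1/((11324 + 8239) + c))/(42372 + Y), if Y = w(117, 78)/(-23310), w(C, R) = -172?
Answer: -3534233895/1305367151183674 ≈ -2.7075e-6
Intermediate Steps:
c = 100 (c = (-10)² = 100)
Y = 86/11655 (Y = -172/(-23310) = -172*(-1/23310) = 86/11655 ≈ 0.0073788)
(1080/(-9410) + 1/((11324 + 8239) + c))/(42372 + Y) = (1080/(-9410) + 1/((11324 + 8239) + 100))/(42372 + 86/11655) = (1080*(-1/9410) + 1/(19563 + 100))/(493845746/11655) = (-108/941 + 1/19663)*(11655/493845746) = -2122663/18502883*11655/493845746 = -3534233895/1305367151183674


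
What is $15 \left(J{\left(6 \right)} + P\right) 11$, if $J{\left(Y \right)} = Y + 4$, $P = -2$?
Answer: $1320$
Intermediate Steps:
$J{\left(Y \right)} = 4 + Y$
$15 \left(J{\left(6 \right)} + P\right) 11 = 15 \left(\left(4 + 6\right) - 2\right) 11 = 15 \left(10 - 2\right) 11 = 15 \cdot 8 \cdot 11 = 120 \cdot 11 = 1320$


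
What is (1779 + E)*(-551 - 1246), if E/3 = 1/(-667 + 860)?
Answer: -616999950/193 ≈ -3.1969e+6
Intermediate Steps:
E = 3/193 (E = 3/(-667 + 860) = 3/193 ≈ 0.015544)
(1779 + E)*(-551 - 1246) = (1779 + 3/193)*(-551 - 1246) = (343350/193)*(-1797) = -616999950/193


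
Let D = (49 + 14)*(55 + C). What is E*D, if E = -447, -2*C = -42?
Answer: -2140236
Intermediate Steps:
C = 21 (C = -1/2*(-42) = 21)
D = 4788 (D = (49 + 14)*(55 + 21) = 63*76 = 4788)
E*D = -447*4788 = -2140236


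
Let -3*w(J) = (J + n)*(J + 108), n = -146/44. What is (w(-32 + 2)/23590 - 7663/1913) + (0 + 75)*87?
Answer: 3237068271357/496404370 ≈ 6521.0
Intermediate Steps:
n = -73/22 (n = -146*1/44 = -73/22 ≈ -3.3182)
w(J) = -(108 + J)*(-73/22 + J)/3 (w(J) = -(J - 73/22)*(J + 108)/3 = -(-73/22 + J)*(108 + J)/3 = -(108 + J)*(-73/22 + J)/3)
(w(-32 + 2)/23590 - 7663/1913) + (0 + 75)*87 = ((1314/11 - 2303*(-32 + 2)/66 - (-32 + 2)²/3)/23590 - 7663/1913) + (0 + 75)*87 = ((1314/11 - 2303/66*(-30) - ⅓*(-30)²)*(1/23590) - 7663*1/1913) + 75*87 = ((1314/11 + 11515/11 - ⅓*900)*(1/23590) - 7663/1913) + 6525 = ((1314/11 + 11515/11 - 300)*(1/23590) - 7663/1913) + 6525 = ((9529/11)*(1/23590) - 7663/1913) + 6525 = (9529/259490 - 7663/1913) + 6525 = -1970242893/496404370 + 6525 = 3237068271357/496404370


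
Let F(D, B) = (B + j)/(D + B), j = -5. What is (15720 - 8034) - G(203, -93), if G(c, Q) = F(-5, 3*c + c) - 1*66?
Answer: 7751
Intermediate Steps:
F(D, B) = (-5 + B)/(B + D) (F(D, B) = (B - 5)/(D + B) = (-5 + B)/(B + D))
G(c, Q) = -65 (G(c, Q) = (-5 + (3*c + c))/((3*c + c) - 5) - 1*66 = (-5 + 4*c)/(4*c - 5) - 66 = (-5 + 4*c)/(-5 + 4*c) - 66 = 1 - 66 = -65)
(15720 - 8034) - G(203, -93) = (15720 - 8034) - 1*(-65) = 7686 + 65 = 7751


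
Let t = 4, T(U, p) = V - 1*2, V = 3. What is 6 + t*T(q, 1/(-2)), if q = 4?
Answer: 10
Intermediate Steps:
T(U, p) = 1 (T(U, p) = 3 - 1*2 = 3 - 2 = 1)
6 + t*T(q, 1/(-2)) = 6 + 4*1 = 6 + 4 = 10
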